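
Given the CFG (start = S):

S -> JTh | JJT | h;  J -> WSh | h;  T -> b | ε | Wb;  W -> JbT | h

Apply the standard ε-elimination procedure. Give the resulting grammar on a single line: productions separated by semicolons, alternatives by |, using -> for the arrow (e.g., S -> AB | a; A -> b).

Nullable set: {T}.
S -> JJT: T nullable, giving JJ | JJT.
S -> JTh: T nullable, giving JTh | Jh.
Drop T -> ε.
W -> JbT: T nullable, giving Jb | JbT.
Unchanged (no nullable symbols): S -> h; J -> WSh; J -> h; T -> Wb; T -> b; W -> h.

S -> h | JJ | Jh | JJT | JTh; J -> h | WSh; T -> b | Wb; W -> h | Jb | JbT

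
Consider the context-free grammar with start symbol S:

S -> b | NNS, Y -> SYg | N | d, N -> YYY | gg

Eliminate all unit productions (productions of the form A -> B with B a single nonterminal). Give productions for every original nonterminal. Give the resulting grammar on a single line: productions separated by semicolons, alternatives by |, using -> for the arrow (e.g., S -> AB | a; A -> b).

Unit productions: Y->N.
Unit pairs (A ⇒* B via units): (Y,N).
S: inherits non-unit rules of {S} → NNS | b.
N: inherits non-unit rules of {N} → YYY | gg.
Y: inherits non-unit rules of {N, Y} → SYg | YYY | d | gg.

S -> b | NNS; N -> gg | YYY; Y -> d | gg | SYg | YYY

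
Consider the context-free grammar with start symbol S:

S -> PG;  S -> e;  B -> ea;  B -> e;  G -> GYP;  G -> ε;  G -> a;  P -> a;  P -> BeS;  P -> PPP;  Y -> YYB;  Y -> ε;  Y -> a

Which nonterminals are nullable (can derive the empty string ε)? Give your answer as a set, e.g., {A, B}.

Directly nullable (have an ε-rule): {G, Y}.
Not nullable: B, P, S — each has a terminal in every rule's right-hand side or depends on a non-nullable symbol.

{G, Y}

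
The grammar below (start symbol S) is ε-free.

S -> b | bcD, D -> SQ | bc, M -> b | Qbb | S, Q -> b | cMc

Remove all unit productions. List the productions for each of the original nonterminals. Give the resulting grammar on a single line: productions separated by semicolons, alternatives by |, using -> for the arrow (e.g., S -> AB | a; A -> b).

S -> b | bcD; D -> SQ | bc; M -> b | Qbb | bcD; Q -> b | cMc

Unit productions: M->S.
Unit pairs (A ⇒* B via units): (M,S).
S: inherits non-unit rules of {S} → b | bcD.
D: inherits non-unit rules of {D} → SQ | bc.
M: inherits non-unit rules of {M, S} → Qbb | b | bcD.
Q: inherits non-unit rules of {Q} → b | cMc.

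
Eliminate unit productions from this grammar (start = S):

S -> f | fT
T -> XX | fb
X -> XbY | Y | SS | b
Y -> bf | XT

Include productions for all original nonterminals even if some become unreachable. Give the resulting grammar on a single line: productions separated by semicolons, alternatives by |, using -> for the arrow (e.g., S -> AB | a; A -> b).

S -> f | fT; T -> XX | fb; X -> b | SS | XT | bf | XbY; Y -> XT | bf

Unit productions: X->Y.
Unit pairs (A ⇒* B via units): (X,Y).
S: inherits non-unit rules of {S} → f | fT.
T: inherits non-unit rules of {T} → XX | fb.
X: inherits non-unit rules of {X, Y} → SS | XT | XbY | b | bf.
Y: inherits non-unit rules of {Y} → XT | bf.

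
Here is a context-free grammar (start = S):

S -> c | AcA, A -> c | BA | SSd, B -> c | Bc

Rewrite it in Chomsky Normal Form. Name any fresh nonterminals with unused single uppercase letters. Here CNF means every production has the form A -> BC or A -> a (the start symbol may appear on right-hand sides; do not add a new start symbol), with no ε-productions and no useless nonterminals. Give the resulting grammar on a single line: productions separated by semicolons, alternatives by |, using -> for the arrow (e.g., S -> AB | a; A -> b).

S -> c | AF; A -> c | BA | SE; B -> c | BD; C -> d; D -> c; E -> SC; F -> DA

No ε-productions.
No unit productions to eliminate.
TERM: introduce D -> c, C -> d and substitute in every rule of length ≥2.
BIN: A -> SSC becomes A -> SE, E -> SC; S -> ADA becomes S -> AF, F -> DA.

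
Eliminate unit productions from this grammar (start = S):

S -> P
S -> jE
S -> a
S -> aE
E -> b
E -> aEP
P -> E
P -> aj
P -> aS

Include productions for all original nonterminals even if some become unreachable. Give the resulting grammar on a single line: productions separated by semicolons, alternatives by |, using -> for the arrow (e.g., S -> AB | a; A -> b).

Unit productions: P->E, S->P.
Unit pairs (A ⇒* B via units): (P,E), (S,E), (S,P).
S: inherits non-unit rules of {E, P, S} → a | aE | aEP | aS | aj | b | jE.
E: inherits non-unit rules of {E} → aEP | b.
P: inherits non-unit rules of {E, P} → aEP | aS | aj | b.

S -> a | b | aE | aS | aj | jE | aEP; E -> b | aEP; P -> b | aS | aj | aEP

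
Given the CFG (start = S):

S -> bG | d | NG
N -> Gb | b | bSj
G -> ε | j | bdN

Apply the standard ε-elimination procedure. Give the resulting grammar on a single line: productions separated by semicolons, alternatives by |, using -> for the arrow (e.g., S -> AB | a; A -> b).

Nullable set: {G}.
S -> NG: G nullable, giving N | NG.
S -> bG: G nullable, giving b | bG.
Drop G -> ε.
N -> Gb: G nullable, giving Gb | b.
Unchanged (no nullable symbols): S -> d; G -> bdN; G -> j; N -> b; N -> bSj.

S -> N | b | d | NG | bG; G -> j | bdN; N -> b | Gb | bSj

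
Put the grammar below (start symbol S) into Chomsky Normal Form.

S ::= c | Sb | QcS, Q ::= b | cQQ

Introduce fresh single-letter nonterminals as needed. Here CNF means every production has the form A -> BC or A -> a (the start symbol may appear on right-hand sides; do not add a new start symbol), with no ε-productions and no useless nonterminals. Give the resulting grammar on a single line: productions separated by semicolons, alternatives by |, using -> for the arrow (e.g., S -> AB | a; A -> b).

No ε-productions.
No unit productions to eliminate.
TERM: introduce B -> b, A -> c and substitute in every rule of length ≥2.
BIN: Q -> AQQ becomes Q -> AC, C -> QQ; S -> QAS becomes S -> QD, D -> AS.

S -> c | QD | SB; A -> c; B -> b; C -> QQ; D -> AS; Q -> b | AC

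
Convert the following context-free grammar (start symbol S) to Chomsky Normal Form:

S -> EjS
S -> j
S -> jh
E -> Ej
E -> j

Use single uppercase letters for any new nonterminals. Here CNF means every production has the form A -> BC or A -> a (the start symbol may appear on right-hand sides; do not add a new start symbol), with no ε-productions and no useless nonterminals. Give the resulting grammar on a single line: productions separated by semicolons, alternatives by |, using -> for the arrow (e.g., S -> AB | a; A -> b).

No ε-productions.
No unit productions to eliminate.
TERM: introduce B -> h, A -> j and substitute in every rule of length ≥2.
BIN: S -> EAS becomes S -> EC, C -> AS.

S -> j | AB | EC; A -> j; B -> h; C -> AS; E -> j | EA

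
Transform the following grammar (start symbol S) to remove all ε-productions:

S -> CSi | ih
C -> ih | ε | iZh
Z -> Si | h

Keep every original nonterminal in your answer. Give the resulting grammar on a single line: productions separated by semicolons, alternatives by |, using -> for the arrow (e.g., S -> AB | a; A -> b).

Nullable set: {C}.
S -> CSi: C nullable, giving CSi | Si.
Drop C -> ε.
Unchanged (no nullable symbols): S -> ih; C -> iZh; C -> ih; Z -> Si; Z -> h.

S -> Si | ih | CSi; C -> ih | iZh; Z -> h | Si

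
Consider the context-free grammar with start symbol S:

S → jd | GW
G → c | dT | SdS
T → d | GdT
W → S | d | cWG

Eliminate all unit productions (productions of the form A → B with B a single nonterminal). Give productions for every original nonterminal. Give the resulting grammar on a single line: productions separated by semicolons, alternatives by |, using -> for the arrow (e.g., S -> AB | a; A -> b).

S -> GW | jd; G -> c | dT | SdS; T -> d | GdT; W -> d | GW | jd | cWG

Unit productions: W->S.
Unit pairs (A ⇒* B via units): (W,S).
S: inherits non-unit rules of {S} → GW | jd.
G: inherits non-unit rules of {G} → SdS | c | dT.
T: inherits non-unit rules of {T} → GdT | d.
W: inherits non-unit rules of {S, W} → GW | cWG | d | jd.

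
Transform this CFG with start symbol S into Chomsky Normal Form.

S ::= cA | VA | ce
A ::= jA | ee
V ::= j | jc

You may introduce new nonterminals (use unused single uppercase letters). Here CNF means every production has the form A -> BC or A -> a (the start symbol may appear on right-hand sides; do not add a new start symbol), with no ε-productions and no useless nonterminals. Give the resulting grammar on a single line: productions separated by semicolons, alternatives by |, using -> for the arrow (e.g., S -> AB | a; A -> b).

No ε-productions.
No unit productions to eliminate.
TERM: introduce D -> c, B -> e, C -> j and substitute in every rule of length ≥2.

S -> DA | DB | VA; A -> BB | CA; B -> e; C -> j; D -> c; V -> j | CD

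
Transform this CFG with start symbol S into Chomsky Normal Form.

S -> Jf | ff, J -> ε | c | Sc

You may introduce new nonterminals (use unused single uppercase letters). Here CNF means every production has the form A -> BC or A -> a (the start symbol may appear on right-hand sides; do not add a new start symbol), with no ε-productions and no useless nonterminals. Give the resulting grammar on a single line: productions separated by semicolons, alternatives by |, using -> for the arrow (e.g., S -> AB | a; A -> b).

Nullable: {J}; after ε-elimination: S -> f | Jf | ff; J -> c | Sc.
No unit productions to eliminate.
TERM: introduce A -> c, B -> f and substitute in every rule of length ≥2.

S -> f | BB | JB; A -> c; B -> f; J -> c | SA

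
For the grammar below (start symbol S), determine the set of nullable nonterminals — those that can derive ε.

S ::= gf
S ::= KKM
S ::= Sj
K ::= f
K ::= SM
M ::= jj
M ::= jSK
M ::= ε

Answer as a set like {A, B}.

{M}

Directly nullable (have an ε-rule): {M}.
Not nullable: K, S — each has a terminal in every rule's right-hand side or depends on a non-nullable symbol.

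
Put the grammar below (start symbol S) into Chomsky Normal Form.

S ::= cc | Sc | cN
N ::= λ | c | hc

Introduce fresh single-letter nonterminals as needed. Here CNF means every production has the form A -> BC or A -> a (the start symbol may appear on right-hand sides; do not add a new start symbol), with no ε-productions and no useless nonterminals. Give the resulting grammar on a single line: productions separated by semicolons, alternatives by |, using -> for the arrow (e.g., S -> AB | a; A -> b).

Nullable: {N}; after ε-elimination: S -> c | Sc | cN | cc; N -> c | hc.
No unit productions to eliminate.
TERM: introduce B -> c, A -> h and substitute in every rule of length ≥2.

S -> c | BB | BN | SB; A -> h; B -> c; N -> c | AB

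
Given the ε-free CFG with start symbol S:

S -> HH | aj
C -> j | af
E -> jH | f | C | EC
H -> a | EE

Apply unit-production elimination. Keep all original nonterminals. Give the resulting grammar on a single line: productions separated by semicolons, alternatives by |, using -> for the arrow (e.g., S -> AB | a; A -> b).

S -> HH | aj; C -> j | af; E -> f | j | EC | af | jH; H -> a | EE

Unit productions: E->C.
Unit pairs (A ⇒* B via units): (E,C).
S: inherits non-unit rules of {S} → HH | aj.
C: inherits non-unit rules of {C} → af | j.
E: inherits non-unit rules of {C, E} → EC | af | f | j | jH.
H: inherits non-unit rules of {H} → EE | a.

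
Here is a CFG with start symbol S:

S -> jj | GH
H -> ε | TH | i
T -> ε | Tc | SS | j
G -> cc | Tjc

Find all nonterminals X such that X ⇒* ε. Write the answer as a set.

Directly nullable (have an ε-rule): {H, T}.
Not nullable: G, S — each has a terminal in every rule's right-hand side or depends on a non-nullable symbol.

{H, T}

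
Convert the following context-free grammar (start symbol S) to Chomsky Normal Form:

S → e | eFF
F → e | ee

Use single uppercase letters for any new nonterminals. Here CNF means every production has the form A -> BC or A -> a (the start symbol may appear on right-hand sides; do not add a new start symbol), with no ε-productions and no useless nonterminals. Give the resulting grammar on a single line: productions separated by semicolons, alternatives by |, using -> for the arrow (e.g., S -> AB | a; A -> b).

S -> e | AB; A -> e; B -> FF; F -> e | AA

No ε-productions.
No unit productions to eliminate.
TERM: introduce A -> e and substitute in every rule of length ≥2.
BIN: S -> AFF becomes S -> AB, B -> FF.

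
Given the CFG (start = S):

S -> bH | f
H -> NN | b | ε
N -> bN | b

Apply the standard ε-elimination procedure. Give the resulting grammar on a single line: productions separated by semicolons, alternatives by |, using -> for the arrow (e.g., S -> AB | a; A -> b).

Nullable set: {H}.
S -> bH: H nullable, giving b | bH.
Drop H -> ε.
Unchanged (no nullable symbols): S -> f; H -> NN; H -> b; N -> b; N -> bN.

S -> b | f | bH; H -> b | NN; N -> b | bN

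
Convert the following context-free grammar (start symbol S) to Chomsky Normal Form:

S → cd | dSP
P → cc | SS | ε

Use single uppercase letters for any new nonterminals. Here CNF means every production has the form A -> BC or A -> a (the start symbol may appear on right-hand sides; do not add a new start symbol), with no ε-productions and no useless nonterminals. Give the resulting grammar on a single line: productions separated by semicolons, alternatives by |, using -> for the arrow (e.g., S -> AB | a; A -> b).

Nullable: {P}; after ε-elimination: S -> cd | dS | dSP; P -> SS | cc.
No unit productions to eliminate.
TERM: introduce A -> c, B -> d and substitute in every rule of length ≥2.
BIN: S -> BSP becomes S -> BC, C -> SP.

S -> AB | BC | BS; A -> c; B -> d; C -> SP; P -> AA | SS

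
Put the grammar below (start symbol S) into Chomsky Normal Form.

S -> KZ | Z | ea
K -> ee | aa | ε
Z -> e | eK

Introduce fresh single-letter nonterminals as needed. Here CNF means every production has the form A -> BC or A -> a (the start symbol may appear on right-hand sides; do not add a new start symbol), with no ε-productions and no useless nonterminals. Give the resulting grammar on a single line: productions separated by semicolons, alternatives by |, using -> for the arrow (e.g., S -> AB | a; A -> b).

Nullable: {K}; after ε-elimination: S -> Z | KZ | ea; K -> aa | ee; Z -> e | eK.
After unit-elimination: S -> e | KZ | eK | ea; K -> aa | ee; Z -> e | eK.
TERM: introduce A -> a, B -> e and substitute in every rule of length ≥2.

S -> e | BA | BK | KZ; A -> a; B -> e; K -> AA | BB; Z -> e | BK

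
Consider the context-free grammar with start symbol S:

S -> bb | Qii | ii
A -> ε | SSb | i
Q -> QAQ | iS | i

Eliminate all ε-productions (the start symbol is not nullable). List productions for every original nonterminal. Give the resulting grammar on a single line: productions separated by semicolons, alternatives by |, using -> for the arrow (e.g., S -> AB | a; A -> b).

S -> bb | ii | Qii; A -> i | SSb; Q -> i | QQ | iS | QAQ

Nullable set: {A}.
Drop A -> ε.
Q -> QAQ: A nullable, giving QAQ | QQ.
Unchanged (no nullable symbols): S -> Qii; S -> bb; S -> ii; A -> SSb; A -> i; Q -> i; Q -> iS.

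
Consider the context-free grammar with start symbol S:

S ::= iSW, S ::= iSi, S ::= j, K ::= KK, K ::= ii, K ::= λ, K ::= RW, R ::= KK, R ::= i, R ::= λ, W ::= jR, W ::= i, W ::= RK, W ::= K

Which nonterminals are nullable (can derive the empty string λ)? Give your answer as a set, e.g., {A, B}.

{K, R, W}

Directly nullable (have an ε-rule): {K, R}.
W is nullable via W -> K (every symbol on the right is already known nullable).
Not nullable: S — each has a terminal in every rule's right-hand side or depends on a non-nullable symbol.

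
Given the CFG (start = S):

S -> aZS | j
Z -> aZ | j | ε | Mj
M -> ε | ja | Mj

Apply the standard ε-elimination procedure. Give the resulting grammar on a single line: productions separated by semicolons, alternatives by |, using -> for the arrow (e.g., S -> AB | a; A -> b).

Nullable set: {M, Z}.
S -> aZS: Z nullable, giving aS | aZS.
Drop M -> ε.
M -> Mj: M nullable, giving Mj | j.
Drop Z -> ε.
Z -> Mj: M nullable, giving Mj | j.
Z -> aZ: Z nullable, giving a | aZ.
Unchanged (no nullable symbols): S -> j; M -> ja; Z -> j.

S -> j | aS | aZS; M -> j | Mj | ja; Z -> a | j | Mj | aZ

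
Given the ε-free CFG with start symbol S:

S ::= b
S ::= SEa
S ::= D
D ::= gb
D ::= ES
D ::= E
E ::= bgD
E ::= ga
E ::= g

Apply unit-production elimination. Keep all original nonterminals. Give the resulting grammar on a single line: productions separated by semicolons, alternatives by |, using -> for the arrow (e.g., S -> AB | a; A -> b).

S -> b | g | ES | ga | gb | SEa | bgD; D -> g | ES | ga | gb | bgD; E -> g | ga | bgD

Unit productions: D->E, S->D.
Unit pairs (A ⇒* B via units): (D,E), (S,D), (S,E).
S: inherits non-unit rules of {D, E, S} → ES | SEa | b | bgD | g | ga | gb.
D: inherits non-unit rules of {D, E} → ES | bgD | g | ga | gb.
E: inherits non-unit rules of {E} → bgD | g | ga.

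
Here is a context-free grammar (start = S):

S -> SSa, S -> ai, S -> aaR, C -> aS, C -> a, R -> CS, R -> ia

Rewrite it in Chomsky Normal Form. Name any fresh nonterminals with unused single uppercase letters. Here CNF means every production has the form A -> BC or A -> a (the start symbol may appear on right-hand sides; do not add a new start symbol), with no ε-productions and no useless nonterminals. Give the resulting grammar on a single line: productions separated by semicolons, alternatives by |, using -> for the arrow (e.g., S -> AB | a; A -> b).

No ε-productions.
No unit productions to eliminate.
TERM: introduce A -> a, B -> i and substitute in every rule of length ≥2.
BIN: S -> AAR becomes S -> AD, D -> AR; S -> SSA becomes S -> SE, E -> SA.

S -> AB | AD | SE; A -> a; B -> i; C -> a | AS; D -> AR; E -> SA; R -> BA | CS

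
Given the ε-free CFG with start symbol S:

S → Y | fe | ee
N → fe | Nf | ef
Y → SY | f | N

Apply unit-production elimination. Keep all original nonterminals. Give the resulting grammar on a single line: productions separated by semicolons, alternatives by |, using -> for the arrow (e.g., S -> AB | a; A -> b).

S -> f | Nf | SY | ee | ef | fe; N -> Nf | ef | fe; Y -> f | Nf | SY | ef | fe

Unit productions: S->Y, Y->N.
Unit pairs (A ⇒* B via units): (S,N), (S,Y), (Y,N).
S: inherits non-unit rules of {N, S, Y} → Nf | SY | ee | ef | f | fe.
N: inherits non-unit rules of {N} → Nf | ef | fe.
Y: inherits non-unit rules of {N, Y} → Nf | SY | ef | f | fe.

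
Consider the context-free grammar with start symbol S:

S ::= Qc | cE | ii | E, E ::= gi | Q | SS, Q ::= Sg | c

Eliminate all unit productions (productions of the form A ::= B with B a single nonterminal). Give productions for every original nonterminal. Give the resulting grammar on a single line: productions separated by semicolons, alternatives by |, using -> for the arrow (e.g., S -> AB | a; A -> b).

S -> c | Qc | SS | Sg | cE | gi | ii; E -> c | SS | Sg | gi; Q -> c | Sg

Unit productions: E->Q, S->E.
Unit pairs (A ⇒* B via units): (E,Q), (S,E), (S,Q).
S: inherits non-unit rules of {E, Q, S} → Qc | SS | Sg | c | cE | gi | ii.
E: inherits non-unit rules of {E, Q} → SS | Sg | c | gi.
Q: inherits non-unit rules of {Q} → Sg | c.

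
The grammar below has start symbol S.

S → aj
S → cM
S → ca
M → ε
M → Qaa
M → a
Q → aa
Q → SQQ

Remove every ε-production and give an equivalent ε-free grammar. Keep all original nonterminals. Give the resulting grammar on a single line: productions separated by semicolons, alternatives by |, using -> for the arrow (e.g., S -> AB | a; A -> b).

Nullable set: {M}.
S -> cM: M nullable, giving c | cM.
Drop M -> ε.
Unchanged (no nullable symbols): S -> aj; S -> ca; M -> Qaa; M -> a; Q -> SQQ; Q -> aa.

S -> c | aj | cM | ca; M -> a | Qaa; Q -> aa | SQQ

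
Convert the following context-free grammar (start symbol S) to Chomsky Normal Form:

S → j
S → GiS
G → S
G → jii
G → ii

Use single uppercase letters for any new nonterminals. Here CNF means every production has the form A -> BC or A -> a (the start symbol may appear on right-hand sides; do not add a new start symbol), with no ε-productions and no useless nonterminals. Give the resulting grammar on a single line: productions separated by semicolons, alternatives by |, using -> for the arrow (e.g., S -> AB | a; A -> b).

No ε-productions.
After unit-elimination: S -> j | GiS; G -> j | ii | GiS | jii.
TERM: introduce A -> i, B -> j and substitute in every rule of length ≥2.
BIN: G -> BAA becomes G -> BC, C -> AA; G -> GAS becomes G -> GD, D -> AS; S -> GAS becomes S -> GE, E -> AS.

S -> j | GE; A -> i; B -> j; C -> AA; D -> AS; E -> AS; G -> j | AA | BC | GD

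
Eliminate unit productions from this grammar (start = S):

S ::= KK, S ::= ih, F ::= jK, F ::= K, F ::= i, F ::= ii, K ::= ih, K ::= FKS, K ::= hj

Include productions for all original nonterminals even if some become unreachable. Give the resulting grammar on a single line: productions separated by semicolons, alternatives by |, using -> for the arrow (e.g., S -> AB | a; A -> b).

Unit productions: F->K.
Unit pairs (A ⇒* B via units): (F,K).
S: inherits non-unit rules of {S} → KK | ih.
F: inherits non-unit rules of {F, K} → FKS | hj | i | ih | ii | jK.
K: inherits non-unit rules of {K} → FKS | hj | ih.

S -> KK | ih; F -> i | hj | ih | ii | jK | FKS; K -> hj | ih | FKS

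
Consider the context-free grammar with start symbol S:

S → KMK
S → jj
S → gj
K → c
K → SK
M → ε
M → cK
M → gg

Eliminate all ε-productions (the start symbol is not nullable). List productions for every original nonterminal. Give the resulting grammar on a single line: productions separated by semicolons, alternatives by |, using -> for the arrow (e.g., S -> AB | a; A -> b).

Nullable set: {M}.
S -> KMK: M nullable, giving KK | KMK.
Drop M -> ε.
Unchanged (no nullable symbols): S -> gj; S -> jj; K -> SK; K -> c; M -> cK; M -> gg.

S -> KK | gj | jj | KMK; K -> c | SK; M -> cK | gg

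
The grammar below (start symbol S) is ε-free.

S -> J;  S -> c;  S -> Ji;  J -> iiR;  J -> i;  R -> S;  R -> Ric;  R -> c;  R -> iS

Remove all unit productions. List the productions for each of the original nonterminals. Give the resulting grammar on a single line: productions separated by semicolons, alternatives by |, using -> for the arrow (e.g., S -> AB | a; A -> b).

Unit productions: R->S, S->J.
Unit pairs (A ⇒* B via units): (R,J), (R,S), (S,J).
S: inherits non-unit rules of {J, S} → Ji | c | i | iiR.
J: inherits non-unit rules of {J} → i | iiR.
R: inherits non-unit rules of {J, R, S} → Ji | Ric | c | i | iS | iiR.

S -> c | i | Ji | iiR; J -> i | iiR; R -> c | i | Ji | iS | Ric | iiR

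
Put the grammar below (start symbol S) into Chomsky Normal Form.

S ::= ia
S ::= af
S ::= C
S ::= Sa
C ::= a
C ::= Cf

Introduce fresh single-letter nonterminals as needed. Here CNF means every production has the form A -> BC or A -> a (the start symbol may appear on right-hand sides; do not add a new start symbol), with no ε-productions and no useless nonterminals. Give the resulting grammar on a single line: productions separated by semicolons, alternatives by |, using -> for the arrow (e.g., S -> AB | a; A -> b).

S -> a | BA | CA | DB | SB; A -> f; B -> a; C -> a | CA; D -> i

No ε-productions.
After unit-elimination: S -> a | Cf | Sa | af | ia; C -> a | Cf.
TERM: introduce B -> a, A -> f, D -> i and substitute in every rule of length ≥2.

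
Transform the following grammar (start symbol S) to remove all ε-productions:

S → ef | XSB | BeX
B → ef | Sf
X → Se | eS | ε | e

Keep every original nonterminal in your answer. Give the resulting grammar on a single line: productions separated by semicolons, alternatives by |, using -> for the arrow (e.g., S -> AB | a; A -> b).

S -> Be | SB | ef | BeX | XSB; B -> Sf | ef; X -> e | Se | eS

Nullable set: {X}.
S -> BeX: X nullable, giving Be | BeX.
S -> XSB: X nullable, giving SB | XSB.
Drop X -> ε.
Unchanged (no nullable symbols): S -> ef; B -> Sf; B -> ef; X -> Se; X -> e; X -> eS.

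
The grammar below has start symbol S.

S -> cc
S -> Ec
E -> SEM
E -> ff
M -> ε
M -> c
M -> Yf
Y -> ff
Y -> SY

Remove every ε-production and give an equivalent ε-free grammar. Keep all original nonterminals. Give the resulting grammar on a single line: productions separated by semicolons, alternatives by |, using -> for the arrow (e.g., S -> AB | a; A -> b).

S -> Ec | cc; E -> SE | ff | SEM; M -> c | Yf; Y -> SY | ff

Nullable set: {M}.
E -> SEM: M nullable, giving SE | SEM.
Drop M -> ε.
Unchanged (no nullable symbols): S -> Ec; S -> cc; E -> ff; M -> Yf; M -> c; Y -> SY; Y -> ff.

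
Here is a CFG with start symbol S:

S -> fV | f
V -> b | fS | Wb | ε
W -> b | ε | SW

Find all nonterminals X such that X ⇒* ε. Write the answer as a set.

{V, W}

Directly nullable (have an ε-rule): {V, W}.
Not nullable: S — each has a terminal in every rule's right-hand side or depends on a non-nullable symbol.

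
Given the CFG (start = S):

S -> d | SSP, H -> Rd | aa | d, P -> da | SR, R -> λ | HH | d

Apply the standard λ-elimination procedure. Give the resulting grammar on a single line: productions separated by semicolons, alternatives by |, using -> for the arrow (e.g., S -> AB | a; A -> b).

Nullable set: {R}.
H -> Rd: R nullable, giving Rd | d.
P -> SR: R nullable, giving S | SR.
Drop R -> λ.
Unchanged (no nullable symbols): S -> SSP; S -> d; H -> aa; H -> d; P -> da; R -> HH; R -> d.

S -> d | SSP; H -> d | Rd | aa; P -> S | SR | da; R -> d | HH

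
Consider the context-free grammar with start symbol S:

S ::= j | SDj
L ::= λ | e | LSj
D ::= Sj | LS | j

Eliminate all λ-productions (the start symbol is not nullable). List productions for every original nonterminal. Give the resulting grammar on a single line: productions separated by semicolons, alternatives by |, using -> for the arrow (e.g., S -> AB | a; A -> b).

Nullable set: {L}.
D -> LS: L nullable, giving LS | S.
Drop L -> λ.
L -> LSj: L nullable, giving LSj | Sj.
Unchanged (no nullable symbols): S -> SDj; S -> j; D -> Sj; D -> j; L -> e.

S -> j | SDj; D -> S | j | LS | Sj; L -> e | Sj | LSj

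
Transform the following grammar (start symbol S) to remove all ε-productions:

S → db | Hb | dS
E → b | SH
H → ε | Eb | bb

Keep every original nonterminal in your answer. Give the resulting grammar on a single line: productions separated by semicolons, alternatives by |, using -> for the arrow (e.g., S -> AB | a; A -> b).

Nullable set: {H}.
S -> Hb: H nullable, giving Hb | b.
E -> SH: H nullable, giving S | SH.
Drop H -> ε.
Unchanged (no nullable symbols): S -> dS; S -> db; E -> b; H -> Eb; H -> bb.

S -> b | Hb | dS | db; E -> S | b | SH; H -> Eb | bb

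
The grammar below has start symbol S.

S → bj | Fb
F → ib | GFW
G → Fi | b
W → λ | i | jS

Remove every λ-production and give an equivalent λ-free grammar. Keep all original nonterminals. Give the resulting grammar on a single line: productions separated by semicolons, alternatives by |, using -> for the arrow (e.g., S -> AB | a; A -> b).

Nullable set: {W}.
F -> GFW: W nullable, giving GF | GFW.
Drop W -> λ.
Unchanged (no nullable symbols): S -> Fb; S -> bj; F -> ib; G -> Fi; G -> b; W -> i; W -> jS.

S -> Fb | bj; F -> GF | ib | GFW; G -> b | Fi; W -> i | jS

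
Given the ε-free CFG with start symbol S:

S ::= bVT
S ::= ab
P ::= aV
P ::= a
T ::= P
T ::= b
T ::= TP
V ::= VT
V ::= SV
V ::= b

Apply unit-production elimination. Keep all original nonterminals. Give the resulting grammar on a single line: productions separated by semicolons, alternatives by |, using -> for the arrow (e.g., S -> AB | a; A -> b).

Unit productions: T->P.
Unit pairs (A ⇒* B via units): (T,P).
S: inherits non-unit rules of {S} → ab | bVT.
P: inherits non-unit rules of {P} → a | aV.
T: inherits non-unit rules of {P, T} → TP | a | aV | b.
V: inherits non-unit rules of {V} → SV | VT | b.

S -> ab | bVT; P -> a | aV; T -> a | b | TP | aV; V -> b | SV | VT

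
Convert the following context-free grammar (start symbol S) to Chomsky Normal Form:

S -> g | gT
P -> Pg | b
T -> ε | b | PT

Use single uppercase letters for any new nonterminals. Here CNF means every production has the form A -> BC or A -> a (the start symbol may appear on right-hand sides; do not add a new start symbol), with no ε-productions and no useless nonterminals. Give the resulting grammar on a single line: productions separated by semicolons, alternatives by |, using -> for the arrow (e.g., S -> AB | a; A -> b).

S -> g | AT; A -> g; P -> b | PA; T -> b | PA | PT

Nullable: {T}; after ε-elimination: S -> g | gT; P -> b | Pg; T -> P | b | PT.
After unit-elimination: S -> g | gT; P -> b | Pg; T -> b | PT | Pg.
TERM: introduce A -> g and substitute in every rule of length ≥2.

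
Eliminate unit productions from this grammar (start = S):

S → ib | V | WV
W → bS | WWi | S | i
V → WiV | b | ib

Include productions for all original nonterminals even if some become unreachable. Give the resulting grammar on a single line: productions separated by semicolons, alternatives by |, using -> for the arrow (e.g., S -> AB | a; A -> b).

Unit productions: S->V, W->S.
Unit pairs (A ⇒* B via units): (S,V), (W,S), (W,V).
S: inherits non-unit rules of {S, V} → WV | WiV | b | ib.
V: inherits non-unit rules of {V} → WiV | b | ib.
W: inherits non-unit rules of {S, V, W} → WV | WWi | WiV | b | bS | i | ib.

S -> b | WV | ib | WiV; V -> b | ib | WiV; W -> b | i | WV | bS | ib | WWi | WiV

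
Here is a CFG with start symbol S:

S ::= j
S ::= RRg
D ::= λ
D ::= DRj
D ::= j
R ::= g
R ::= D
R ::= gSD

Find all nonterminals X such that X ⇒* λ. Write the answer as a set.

{D, R}

Directly nullable (have an ε-rule): {D}.
R is nullable via R -> D (every symbol on the right is already known nullable).
Not nullable: S — each has a terminal in every rule's right-hand side or depends on a non-nullable symbol.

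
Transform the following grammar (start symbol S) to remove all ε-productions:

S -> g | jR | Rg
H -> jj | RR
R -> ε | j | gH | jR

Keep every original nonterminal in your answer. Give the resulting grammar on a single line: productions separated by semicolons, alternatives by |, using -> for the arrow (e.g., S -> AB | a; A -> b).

Nullable set: {H, R}.
S -> Rg: R nullable, giving Rg | g.
S -> jR: R nullable, giving j | jR.
H -> RR: R, R nullable, giving R | RR.
Drop R -> ε.
R -> gH: H nullable, giving g | gH.
R -> jR: R nullable, giving j | jR.
Unchanged (no nullable symbols): S -> g; H -> jj; R -> j.

S -> g | j | Rg | jR; H -> R | RR | jj; R -> g | j | gH | jR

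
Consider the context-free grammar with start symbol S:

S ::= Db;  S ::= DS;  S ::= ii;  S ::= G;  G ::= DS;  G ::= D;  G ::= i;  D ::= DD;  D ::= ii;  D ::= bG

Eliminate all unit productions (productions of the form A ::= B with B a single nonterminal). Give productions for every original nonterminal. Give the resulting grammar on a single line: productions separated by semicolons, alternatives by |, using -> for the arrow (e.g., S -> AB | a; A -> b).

Unit productions: G->D, S->G.
Unit pairs (A ⇒* B via units): (G,D), (S,D), (S,G).
S: inherits non-unit rules of {D, G, S} → DD | DS | Db | bG | i | ii.
D: inherits non-unit rules of {D} → DD | bG | ii.
G: inherits non-unit rules of {D, G} → DD | DS | bG | i | ii.

S -> i | DD | DS | Db | bG | ii; D -> DD | bG | ii; G -> i | DD | DS | bG | ii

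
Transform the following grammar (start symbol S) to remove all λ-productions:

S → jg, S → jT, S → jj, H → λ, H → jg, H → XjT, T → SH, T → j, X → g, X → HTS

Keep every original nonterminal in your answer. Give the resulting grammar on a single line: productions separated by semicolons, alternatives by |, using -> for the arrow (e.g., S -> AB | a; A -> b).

Nullable set: {H}.
Drop H -> λ.
T -> SH: H nullable, giving S | SH.
X -> HTS: H nullable, giving HTS | TS.
Unchanged (no nullable symbols): S -> jT; S -> jg; S -> jj; H -> XjT; H -> jg; T -> j; X -> g.

S -> jT | jg | jj; H -> jg | XjT; T -> S | j | SH; X -> g | TS | HTS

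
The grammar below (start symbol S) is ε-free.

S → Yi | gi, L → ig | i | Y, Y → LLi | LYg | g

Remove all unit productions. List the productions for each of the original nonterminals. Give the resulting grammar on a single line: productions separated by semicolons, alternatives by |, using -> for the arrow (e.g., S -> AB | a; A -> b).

Unit productions: L->Y.
Unit pairs (A ⇒* B via units): (L,Y).
S: inherits non-unit rules of {S} → Yi | gi.
L: inherits non-unit rules of {L, Y} → LLi | LYg | g | i | ig.
Y: inherits non-unit rules of {Y} → LLi | LYg | g.

S -> Yi | gi; L -> g | i | ig | LLi | LYg; Y -> g | LLi | LYg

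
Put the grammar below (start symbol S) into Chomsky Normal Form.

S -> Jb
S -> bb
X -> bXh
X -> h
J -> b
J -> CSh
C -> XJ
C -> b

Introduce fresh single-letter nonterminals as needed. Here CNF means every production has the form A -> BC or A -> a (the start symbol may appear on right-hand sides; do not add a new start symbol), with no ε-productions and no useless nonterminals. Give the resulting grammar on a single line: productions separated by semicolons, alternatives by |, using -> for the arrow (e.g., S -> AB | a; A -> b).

No ε-productions.
No unit productions to eliminate.
TERM: introduce B -> b, A -> h and substitute in every rule of length ≥2.
BIN: J -> CSA becomes J -> CD, D -> SA; X -> BXA becomes X -> BE, E -> XA.

S -> BB | JB; A -> h; B -> b; C -> b | XJ; D -> SA; E -> XA; J -> b | CD; X -> h | BE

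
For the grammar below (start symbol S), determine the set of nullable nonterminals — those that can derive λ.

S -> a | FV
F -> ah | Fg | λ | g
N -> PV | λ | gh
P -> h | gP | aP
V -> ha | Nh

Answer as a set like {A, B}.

{F, N}

Directly nullable (have an ε-rule): {F, N}.
Not nullable: P, S, V — each has a terminal in every rule's right-hand side or depends on a non-nullable symbol.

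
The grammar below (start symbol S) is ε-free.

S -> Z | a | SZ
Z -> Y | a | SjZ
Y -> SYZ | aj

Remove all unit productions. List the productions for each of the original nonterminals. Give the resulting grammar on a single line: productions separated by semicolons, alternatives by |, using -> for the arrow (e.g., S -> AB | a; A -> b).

S -> a | SZ | aj | SYZ | SjZ; Y -> aj | SYZ; Z -> a | aj | SYZ | SjZ

Unit productions: S->Z, Z->Y.
Unit pairs (A ⇒* B via units): (S,Y), (S,Z), (Z,Y).
S: inherits non-unit rules of {S, Y, Z} → SYZ | SZ | SjZ | a | aj.
Y: inherits non-unit rules of {Y} → SYZ | aj.
Z: inherits non-unit rules of {Y, Z} → SYZ | SjZ | a | aj.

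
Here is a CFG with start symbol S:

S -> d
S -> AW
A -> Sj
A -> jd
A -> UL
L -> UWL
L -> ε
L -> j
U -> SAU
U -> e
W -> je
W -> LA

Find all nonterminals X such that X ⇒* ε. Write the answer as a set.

Directly nullable (have an ε-rule): {L}.
Not nullable: A, S, U, W — each has a terminal in every rule's right-hand side or depends on a non-nullable symbol.

{L}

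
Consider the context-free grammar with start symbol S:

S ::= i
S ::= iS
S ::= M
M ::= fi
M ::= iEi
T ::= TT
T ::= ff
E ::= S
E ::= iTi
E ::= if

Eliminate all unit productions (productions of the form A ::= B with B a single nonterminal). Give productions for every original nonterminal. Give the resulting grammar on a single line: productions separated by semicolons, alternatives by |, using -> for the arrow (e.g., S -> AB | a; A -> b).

S -> i | fi | iS | iEi; E -> i | fi | iS | if | iEi | iTi; M -> fi | iEi; T -> TT | ff

Unit productions: E->S, S->M.
Unit pairs (A ⇒* B via units): (E,M), (E,S), (S,M).
S: inherits non-unit rules of {M, S} → fi | i | iEi | iS.
E: inherits non-unit rules of {E, M, S} → fi | i | iEi | iS | iTi | if.
M: inherits non-unit rules of {M} → fi | iEi.
T: inherits non-unit rules of {T} → TT | ff.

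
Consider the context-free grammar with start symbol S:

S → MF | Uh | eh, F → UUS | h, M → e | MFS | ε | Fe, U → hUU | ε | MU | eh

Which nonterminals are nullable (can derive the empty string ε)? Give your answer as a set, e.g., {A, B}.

{M, U}

Directly nullable (have an ε-rule): {M, U}.
Not nullable: F, S — each has a terminal in every rule's right-hand side or depends on a non-nullable symbol.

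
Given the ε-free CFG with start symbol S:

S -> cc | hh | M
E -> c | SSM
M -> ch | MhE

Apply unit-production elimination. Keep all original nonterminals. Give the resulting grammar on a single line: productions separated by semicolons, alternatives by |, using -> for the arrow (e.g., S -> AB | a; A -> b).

Unit productions: S->M.
Unit pairs (A ⇒* B via units): (S,M).
S: inherits non-unit rules of {M, S} → MhE | cc | ch | hh.
E: inherits non-unit rules of {E} → SSM | c.
M: inherits non-unit rules of {M} → MhE | ch.

S -> cc | ch | hh | MhE; E -> c | SSM; M -> ch | MhE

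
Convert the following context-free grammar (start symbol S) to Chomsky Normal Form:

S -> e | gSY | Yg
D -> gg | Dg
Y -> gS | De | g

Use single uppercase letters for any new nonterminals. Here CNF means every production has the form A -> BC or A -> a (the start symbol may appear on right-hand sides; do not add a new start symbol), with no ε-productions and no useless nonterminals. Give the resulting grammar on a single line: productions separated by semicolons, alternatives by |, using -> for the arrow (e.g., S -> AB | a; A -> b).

No ε-productions.
No unit productions to eliminate.
TERM: introduce B -> e, A -> g and substitute in every rule of length ≥2.
BIN: S -> ASY becomes S -> AC, C -> SY.

S -> e | AC | YA; A -> g; B -> e; C -> SY; D -> AA | DA; Y -> g | AS | DB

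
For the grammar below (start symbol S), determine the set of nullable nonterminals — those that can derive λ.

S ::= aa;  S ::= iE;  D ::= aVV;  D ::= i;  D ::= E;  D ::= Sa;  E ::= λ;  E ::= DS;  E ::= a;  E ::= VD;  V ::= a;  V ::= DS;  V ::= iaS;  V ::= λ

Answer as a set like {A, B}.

Directly nullable (have an ε-rule): {E, V}.
D is nullable via D -> E (every symbol on the right is already known nullable).
Not nullable: S — each has a terminal in every rule's right-hand side or depends on a non-nullable symbol.

{D, E, V}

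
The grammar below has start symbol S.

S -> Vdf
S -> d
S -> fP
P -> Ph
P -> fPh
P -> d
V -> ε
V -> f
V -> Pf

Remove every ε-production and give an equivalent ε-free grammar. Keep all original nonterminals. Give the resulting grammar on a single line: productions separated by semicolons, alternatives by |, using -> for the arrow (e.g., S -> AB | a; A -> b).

S -> d | df | fP | Vdf; P -> d | Ph | fPh; V -> f | Pf

Nullable set: {V}.
S -> Vdf: V nullable, giving Vdf | df.
Drop V -> ε.
Unchanged (no nullable symbols): S -> d; S -> fP; P -> Ph; P -> d; P -> fPh; V -> Pf; V -> f.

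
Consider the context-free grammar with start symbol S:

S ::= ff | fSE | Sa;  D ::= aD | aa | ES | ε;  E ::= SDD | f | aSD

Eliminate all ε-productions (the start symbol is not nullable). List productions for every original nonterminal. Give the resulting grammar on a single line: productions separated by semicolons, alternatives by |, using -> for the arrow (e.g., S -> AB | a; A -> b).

Nullable set: {D}.
Drop D -> ε.
D -> aD: D nullable, giving a | aD.
E -> SDD: D, D nullable, giving S | SD | SDD.
E -> aSD: D nullable, giving aS | aSD.
Unchanged (no nullable symbols): S -> Sa; S -> fSE; S -> ff; D -> ES; D -> aa; E -> f.

S -> Sa | ff | fSE; D -> a | ES | aD | aa; E -> S | f | SD | aS | SDD | aSD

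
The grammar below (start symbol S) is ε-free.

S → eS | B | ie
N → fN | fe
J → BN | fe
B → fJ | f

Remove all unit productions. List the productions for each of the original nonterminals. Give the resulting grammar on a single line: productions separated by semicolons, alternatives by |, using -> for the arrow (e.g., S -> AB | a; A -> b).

Unit productions: S->B.
Unit pairs (A ⇒* B via units): (S,B).
S: inherits non-unit rules of {B, S} → eS | f | fJ | ie.
B: inherits non-unit rules of {B} → f | fJ.
J: inherits non-unit rules of {J} → BN | fe.
N: inherits non-unit rules of {N} → fN | fe.

S -> f | eS | fJ | ie; B -> f | fJ; J -> BN | fe; N -> fN | fe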